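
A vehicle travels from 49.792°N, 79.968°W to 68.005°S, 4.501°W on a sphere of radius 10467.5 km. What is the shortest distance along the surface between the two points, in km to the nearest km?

With latitudes φ₁ = 49.792°, φ₂ = -68.005° and longitude difference Δλ = 75.467°:
cos c = sin φ₁ sin φ₂ + cos φ₁ cos φ₂ cos Δλ = (0.7637)(-0.9272) + (0.6456)(0.3745)(0.2509) = -0.64745,
so c = arccos(-0.64745) = 2.27503 rad.
Distance = R·c = 10467.5 × 2.2750 ≈ 23814 km.

23814 km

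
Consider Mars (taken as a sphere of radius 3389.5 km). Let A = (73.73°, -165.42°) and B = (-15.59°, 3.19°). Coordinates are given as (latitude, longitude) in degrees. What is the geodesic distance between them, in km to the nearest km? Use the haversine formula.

7188 km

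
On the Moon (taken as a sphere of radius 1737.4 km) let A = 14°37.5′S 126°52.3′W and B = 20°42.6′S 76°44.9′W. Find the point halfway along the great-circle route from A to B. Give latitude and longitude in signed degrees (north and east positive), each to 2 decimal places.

-19.37°, -102.26°

Central angle δ = 0.8372 rad. Interpolating on the sphere with fraction f = 0.5:
P = [sin((1−f)δ)·A + sin(fδ)·B] / sin δ = 0.5472·A + 0.5472·B in Cartesian coordinates,
giving P = (-0.2004, -0.9219, -0.3317), i.e. latitude -19.37°, longitude -102.26°.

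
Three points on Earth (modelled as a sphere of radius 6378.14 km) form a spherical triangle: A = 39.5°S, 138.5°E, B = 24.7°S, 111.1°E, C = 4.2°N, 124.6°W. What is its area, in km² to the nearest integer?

12067753 km²

Side lengths (central angles): a = 2.1427, b = 1.7103, c = 0.4774 rad; semiperimeter s = 2.1652.
By l'Huilier's theorem, tan(E/4) = √[tan(s/2) tan((s−a)/2) tan((s−b)/2) tan((s−c)/2)], giving spherical excess E = 0.2966 rad.
Area = E·R² = 0.2966 × (6378.14)² ≈ 12067753 km².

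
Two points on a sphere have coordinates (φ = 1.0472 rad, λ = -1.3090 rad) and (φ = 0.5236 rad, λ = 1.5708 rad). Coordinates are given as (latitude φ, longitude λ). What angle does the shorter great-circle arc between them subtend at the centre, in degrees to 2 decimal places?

89.15°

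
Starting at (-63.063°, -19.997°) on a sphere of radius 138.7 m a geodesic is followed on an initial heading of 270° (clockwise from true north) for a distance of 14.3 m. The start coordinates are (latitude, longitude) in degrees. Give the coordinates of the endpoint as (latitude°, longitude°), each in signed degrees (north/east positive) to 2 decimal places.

-62.47°, -32.86°

Angular distance δ = d/R = 14.3/138.7 = 0.10310 rad; initial bearing θ = 4.7124 rad.
sin φ₂ = sin φ₁ cos δ + cos φ₁ sin δ cos θ = (-0.8915)(0.9947) + (0.4530)(0.1029)(-0.0000) = -0.8868, so φ₂ = -62.47°.
Δλ = atan2(sin θ sin δ cos φ₁, cos δ − sin φ₁ sin φ₂) = atan2(-0.0466, 0.2041) = -12.866°.
λ₂ = -19.997° − 12.866° = -32.86°.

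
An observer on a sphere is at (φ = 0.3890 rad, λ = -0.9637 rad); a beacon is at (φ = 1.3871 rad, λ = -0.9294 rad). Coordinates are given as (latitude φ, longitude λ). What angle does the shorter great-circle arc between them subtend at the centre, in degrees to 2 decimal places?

In radians: φ₁ = 0.3890, φ₂ = 1.3871, Δλ = 1.965° = 0.0343 rad.
cos c = sin φ₁ sin φ₂ + cos φ₁ cos φ₂ cos Δλ = (0.3793)(0.9832) + (0.9253)(0.1827)(0.9994) = 0.54180,
so c = arccos(0.54180) = 0.99822 rad.
So the angular separation is 57.19°.

57.19°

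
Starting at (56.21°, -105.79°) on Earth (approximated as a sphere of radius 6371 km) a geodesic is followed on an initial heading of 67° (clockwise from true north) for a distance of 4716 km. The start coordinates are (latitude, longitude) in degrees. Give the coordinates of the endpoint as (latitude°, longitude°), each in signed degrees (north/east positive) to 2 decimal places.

49.48°, -32.94°

Angular distance δ = d/R = 4716/6371 = 0.74023 rad; initial bearing θ = 1.1694 rad.
sin φ₂ = sin φ₁ cos δ + cos φ₁ sin δ cos θ = (0.8311)(0.7383) + (0.5562)(0.6745)(0.3907) = 0.7602, so φ₂ = 49.48°.
Δλ = atan2(sin θ sin δ cos φ₁, cos δ − sin φ₁ sin φ₂) = atan2(0.3453, 0.1066) = 72.849°.
λ₂ = -105.790° + 72.849° = -32.94°.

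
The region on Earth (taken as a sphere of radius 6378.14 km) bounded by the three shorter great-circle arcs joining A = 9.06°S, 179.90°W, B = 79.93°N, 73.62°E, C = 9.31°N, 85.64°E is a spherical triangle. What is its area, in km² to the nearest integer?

59783520 km²

Side lengths (central angles): a = 1.2366, b = 1.6722, c = 1.7763 rad; semiperimeter s = 2.3425.
By l'Huilier's theorem, tan(E/4) = √[tan(s/2) tan((s−a)/2) tan((s−b)/2) tan((s−c)/2)], giving spherical excess E = 1.4696 rad.
Area = E·R² = 1.4696 × (6378.14)² ≈ 59783520 km².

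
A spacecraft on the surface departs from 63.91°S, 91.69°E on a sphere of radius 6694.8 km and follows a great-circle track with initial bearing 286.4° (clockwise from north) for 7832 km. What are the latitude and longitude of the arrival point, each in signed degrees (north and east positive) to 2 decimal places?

Angular distance δ = d/R = 7832/6694.8 = 1.16986 rad; initial bearing θ = 4.9986 rad.
sin φ₂ = sin φ₁ cos δ + cos φ₁ sin δ cos θ = (-0.8981)(0.3903) + (0.4398)(0.9207)(0.2823) = -0.2362, so φ₂ = -13.66°.
Δλ = atan2(sin θ sin δ cos φ₁, cos δ − sin φ₁ sin φ₂) = atan2(-0.3884, 0.1782) = -65.361°.
λ₂ = 91.690° − 65.361° = 26.33°.

-13.66°, 26.33°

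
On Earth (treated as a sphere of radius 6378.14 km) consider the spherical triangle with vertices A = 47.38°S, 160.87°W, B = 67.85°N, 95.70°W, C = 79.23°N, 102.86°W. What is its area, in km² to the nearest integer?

14464497 km²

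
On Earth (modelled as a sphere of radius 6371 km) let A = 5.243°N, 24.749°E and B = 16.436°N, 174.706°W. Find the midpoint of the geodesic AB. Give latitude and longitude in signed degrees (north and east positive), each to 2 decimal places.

48.40°, 98.78°

The central angle between A and B is δ = 2.6357 rad.
With f = 0.5, the slerp weights are sin((1−f)δ)/sin δ = 1.9979 and sin(fδ)/sin δ = 1.9979.
Weighted sum of the unit vectors: (1.9979)·(0.9044,0.4169,0.0914) + (1.9979)·(-0.9550,-0.0885,0.2829) = (-0.1013, 0.6561, 0.7479).
Converting back: φ = atan2(z, √(x²+y²)) = 48.40°, λ = atan2(y, x) = 98.78°.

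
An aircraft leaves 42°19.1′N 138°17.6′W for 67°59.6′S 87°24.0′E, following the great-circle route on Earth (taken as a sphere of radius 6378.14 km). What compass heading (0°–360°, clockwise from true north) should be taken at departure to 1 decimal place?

Δλ = -134.307° = -2.3441 rad.
y = sin Δλ · cos φ₂ = (-0.7156)(0.3747) = -0.2681
x = cos φ₁ sin φ₂ − sin φ₁ cos φ₂ cos Δλ = (0.7394)(-0.9271) − (0.6732)(0.3747)(-0.6985) = -0.5093
θ = atan2(y, x) = -152.23°; adding 360° gives 207.8°.

207.8°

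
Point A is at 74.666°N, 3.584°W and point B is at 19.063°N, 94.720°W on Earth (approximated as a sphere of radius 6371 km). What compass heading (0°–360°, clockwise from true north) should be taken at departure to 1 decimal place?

With φ₁ = 1.3032, φ₂ = 0.3327, Δλ = -1.5906 rad, the forward-azimuth formula gives
θ = atan2( sin Δλ cos φ₂ , cos φ₁ sin φ₂ − sin φ₁ cos φ₂ cos Δλ ) = atan2(-0.9450, 0.1044) = -83.69°.
Adding 360° brings this into [0°, 360°): 276.3°.

276.3°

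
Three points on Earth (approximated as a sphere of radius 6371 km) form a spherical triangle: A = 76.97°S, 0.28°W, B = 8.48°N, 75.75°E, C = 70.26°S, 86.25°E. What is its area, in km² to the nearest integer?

10944921 km²

Side lengths (central angles): a = 1.3800, b = 0.3986, c = 1.6608 rad; semiperimeter s = 1.7197.
By l'Huilier's theorem, tan(E/4) = √[tan(s/2) tan((s−a)/2) tan((s−b)/2) tan((s−c)/2)], giving spherical excess E = 0.2696 rad.
Area = E·R² = 0.2696 × (6371)² ≈ 10944921 km².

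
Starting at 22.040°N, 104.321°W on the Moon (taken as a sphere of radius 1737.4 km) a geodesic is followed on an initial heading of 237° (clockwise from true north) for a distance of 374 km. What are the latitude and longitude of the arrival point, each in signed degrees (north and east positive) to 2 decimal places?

15.00°, -115.01°

Angular distance δ = d/R = 374/1737.4 = 0.21526 rad; initial bearing θ = 4.1364 rad.
sin φ₂ = sin φ₁ cos δ + cos φ₁ sin δ cos θ = (0.3753)(0.9769) + (0.9269)(0.2136)(-0.5446) = 0.2588, so φ₂ = 15.00°.
Δλ = atan2(sin θ sin δ cos φ₁, cos δ − sin φ₁ sin φ₂) = atan2(-0.1661, 0.8798) = -10.688°.
λ₂ = -104.321° − 10.688° = -115.01°.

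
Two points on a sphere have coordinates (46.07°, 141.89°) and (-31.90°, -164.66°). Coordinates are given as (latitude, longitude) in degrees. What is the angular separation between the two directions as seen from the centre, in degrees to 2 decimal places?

With latitudes φ₁ = 46.070°, φ₂ = -31.900° and longitude difference Δλ = 53.450°:
Haversine: a = sin²(Δφ/2) + cos φ₁ cos φ₂ sin²(Δλ/2) = 0.3958 + (0.6938)(0.8490)(0.2022) = 0.51491.
Central angle c = 2·arcsin(√a) = 1.60061 rad.
So the angular separation is 91.71°.

91.71°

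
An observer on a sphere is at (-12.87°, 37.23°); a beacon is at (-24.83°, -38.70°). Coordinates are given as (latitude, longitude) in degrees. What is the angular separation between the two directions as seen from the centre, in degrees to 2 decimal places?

72.02°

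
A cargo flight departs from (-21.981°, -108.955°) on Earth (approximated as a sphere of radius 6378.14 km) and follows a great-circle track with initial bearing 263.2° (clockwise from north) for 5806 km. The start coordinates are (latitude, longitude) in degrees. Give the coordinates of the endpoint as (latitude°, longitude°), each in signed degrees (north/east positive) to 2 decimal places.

-18.44°, -164.70°

Angular distance δ = d/R = 5806/6378.14 = 0.91030 rad; initial bearing θ = 4.5937 rad.
sin φ₂ = sin φ₁ cos δ + cos φ₁ sin δ cos θ = (-0.3743)(0.6135) + (0.9273)(0.7897)(-0.1184) = -0.3163, so φ₂ = -18.44°.
Δλ = atan2(sin θ sin δ cos φ₁, cos δ − sin φ₁ sin φ₂) = atan2(-0.7271, 0.4951) = -55.749°.
λ₂ = -108.955° − 55.749° = -164.70°.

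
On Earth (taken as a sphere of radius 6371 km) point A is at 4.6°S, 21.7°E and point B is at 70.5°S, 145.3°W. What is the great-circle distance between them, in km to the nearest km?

11608 km

With latitudes φ₁ = -4.600°, φ₂ = -70.500° and longitude difference Δλ = -167.000°:
cos c = sin φ₁ sin φ₂ + cos φ₁ cos φ₂ cos Δλ = (-0.0802)(-0.9426) + (0.9968)(0.3338)(-0.9744) = -0.24860,
so c = arccos(-0.24860) = 1.82204 rad.
Distance = R·c = 6371 × 1.8220 ≈ 11608 km.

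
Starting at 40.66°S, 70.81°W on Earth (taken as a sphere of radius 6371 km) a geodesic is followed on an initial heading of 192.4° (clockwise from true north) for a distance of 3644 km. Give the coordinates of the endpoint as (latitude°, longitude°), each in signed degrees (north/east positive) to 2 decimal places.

-71.60°, -92.42°

Angular distance δ = d/R = 3644/6371 = 0.57197 rad; initial bearing θ = 3.3580 rad.
sin φ₂ = sin φ₁ cos δ + cos φ₁ sin δ cos θ = (-0.6516)(0.8408) + (0.7586)(0.5413)(-0.9767) = -0.9489, so φ₂ = -71.60°.
Δλ = atan2(sin θ sin δ cos φ₁, cos δ − sin φ₁ sin φ₂) = atan2(-0.0882, 0.2226) = -21.612°.
λ₂ = -70.810° − 21.612° = -92.42°.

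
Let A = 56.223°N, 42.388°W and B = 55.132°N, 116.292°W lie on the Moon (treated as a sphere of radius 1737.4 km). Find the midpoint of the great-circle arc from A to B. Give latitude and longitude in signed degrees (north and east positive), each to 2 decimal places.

61.38°, -79.94°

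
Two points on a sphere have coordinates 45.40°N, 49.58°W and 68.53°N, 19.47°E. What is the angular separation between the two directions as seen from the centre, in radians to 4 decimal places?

In radians: φ₁ = 0.7924, φ₂ = 1.1961, Δλ = 69.050° = 1.2051 rad.
Haversine: a = sin²(Δφ/2) + cos φ₁ cos φ₂ sin²(Δλ/2) = 0.0402 + (0.7022)(0.3660)(0.3212) = 0.12275.
Central angle c = 2·arcsin(√a) = 0.71589 rad.
So the angular separation is 0.7159 rad.

0.7159 rad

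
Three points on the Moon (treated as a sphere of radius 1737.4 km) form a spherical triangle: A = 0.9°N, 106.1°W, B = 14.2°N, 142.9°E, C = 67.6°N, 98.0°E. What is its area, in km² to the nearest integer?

4707604 km²

Side lengths (central angles): a = 1.0605, b = 1.9106, c = 1.9215 rad; semiperimeter s = 2.4462.
By l'Huilier's theorem, tan(E/4) = √[tan(s/2) tan((s−a)/2) tan((s−b)/2) tan((s−c)/2)], giving spherical excess E = 1.5596 rad.
Area = E·R² = 1.5596 × (1737.4)² ≈ 4707604 km².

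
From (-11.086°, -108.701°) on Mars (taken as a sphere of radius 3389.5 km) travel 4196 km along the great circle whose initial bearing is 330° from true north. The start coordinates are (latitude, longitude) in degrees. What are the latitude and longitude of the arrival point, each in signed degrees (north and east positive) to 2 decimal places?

Angular distance δ = d/R = 4196/3389.5 = 1.23794 rad; initial bearing θ = 5.7596 rad.
sin φ₂ = sin φ₁ cos δ + cos φ₁ sin δ cos θ = (-0.1923)(0.3267) + (0.9813)(0.9451)(0.8660) = 0.7404, so φ₂ = 47.76°.
Δλ = atan2(sin θ sin δ cos φ₁, cos δ − sin φ₁ sin φ₂) = atan2(-0.4637, 0.4691) = -44.670°.
λ₂ = -108.701° − 44.670° = -153.37°.

47.76°, -153.37°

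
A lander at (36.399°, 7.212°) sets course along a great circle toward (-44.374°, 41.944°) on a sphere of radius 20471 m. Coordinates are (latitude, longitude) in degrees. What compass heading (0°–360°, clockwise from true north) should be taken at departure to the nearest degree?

Δλ = 34.732° = 0.6062 rad.
y = sin Δλ · cos φ₂ = (0.5697)(0.7148) = 0.4072
x = cos φ₁ sin φ₂ − sin φ₁ cos φ₂ cos Δλ = (0.8049)(-0.6993) − (0.5934)(0.7148)(0.8218) = -0.9115
θ = atan2(y, x) = 155.93°, so the bearing is 156°.

156°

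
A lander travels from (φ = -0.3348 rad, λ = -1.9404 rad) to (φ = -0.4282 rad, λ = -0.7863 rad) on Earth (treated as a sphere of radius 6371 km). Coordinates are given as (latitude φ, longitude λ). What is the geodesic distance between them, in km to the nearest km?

With latitudes φ₁ = -19.183°, φ₂ = -24.534° and longitude difference Δλ = 66.125°:
cos c = sin φ₁ sin φ₂ + cos φ₁ cos φ₂ cos Δλ = (-0.3286)(-0.4152) + (0.9445)(0.9097)(0.4047) = 0.48419,
so c = arccos(0.48419) = 1.06536 rad.
Distance = R·c = 6371 × 1.0654 ≈ 6787 km.

6787 km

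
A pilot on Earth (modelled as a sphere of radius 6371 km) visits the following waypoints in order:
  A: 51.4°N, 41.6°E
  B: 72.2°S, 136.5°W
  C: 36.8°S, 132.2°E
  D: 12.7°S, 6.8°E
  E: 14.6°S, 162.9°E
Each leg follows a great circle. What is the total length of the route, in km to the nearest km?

51970 km

Leg A→B: central angle 2.7783 rad, distance 17700.4 km.
Leg B→C: central angle 0.9706 rad, distance 6183.8 km.
Leg C→D: central angle 1.8974 rad, distance 12088.2 km.
Leg D→E: central angle 2.5110 rad, distance 15997.5 km.
Total: 17700.4 + 6183.8 + 12088.2 + 15997.5 ≈ 51970 km.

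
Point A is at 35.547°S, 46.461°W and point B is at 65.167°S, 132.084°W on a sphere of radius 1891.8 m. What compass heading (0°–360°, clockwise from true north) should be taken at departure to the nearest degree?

210°

Δλ = -85.623° = -1.4944 rad.
y = sin Δλ · cos φ₂ = (-0.9971)(0.4200) = -0.4187
x = cos φ₁ sin φ₂ − sin φ₁ cos φ₂ cos Δλ = (0.8136)(-0.9075) − (-0.5814)(0.4200)(0.0763) = -0.7198
θ = atan2(y, x) = -149.81°; adding 360° gives 210°.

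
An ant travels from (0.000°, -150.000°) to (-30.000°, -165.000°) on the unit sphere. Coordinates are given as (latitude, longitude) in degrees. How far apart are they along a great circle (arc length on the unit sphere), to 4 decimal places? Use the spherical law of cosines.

0.5799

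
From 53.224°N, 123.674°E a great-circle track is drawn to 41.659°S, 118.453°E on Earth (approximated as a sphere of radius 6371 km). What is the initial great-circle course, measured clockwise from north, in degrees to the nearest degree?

184°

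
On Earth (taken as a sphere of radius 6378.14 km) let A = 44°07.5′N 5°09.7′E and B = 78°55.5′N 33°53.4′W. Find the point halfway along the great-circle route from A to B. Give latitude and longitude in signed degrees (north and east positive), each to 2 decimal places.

The central angle between A and B is δ = 0.6594 rad.
With f = 0.5, the slerp weights are sin((1−f)δ)/sin δ = 0.5285 and sin(fδ)/sin δ = 0.5285.
Weighted sum of the unit vectors: (0.5285)·(0.7149,0.0646,0.6962) + (0.5285)·(0.1595,-0.1071,0.9814) = (0.4621, -0.0225, 0.8866).
Converting back: φ = atan2(z, √(x²+y²)) = 62.44°, λ = atan2(y, x) = -2.78°.

62.44°, -2.78°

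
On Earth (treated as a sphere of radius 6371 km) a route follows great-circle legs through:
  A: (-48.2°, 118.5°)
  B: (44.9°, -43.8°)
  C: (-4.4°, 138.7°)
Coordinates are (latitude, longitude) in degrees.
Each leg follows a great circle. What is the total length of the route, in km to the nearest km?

Leg A→B: central angle 2.9220 rad, distance 18616.2 km.
Leg B→C: central angle 2.4337 rad, distance 15505.1 km.
Total: 18616.2 + 15505.1 ≈ 34121 km.

34121 km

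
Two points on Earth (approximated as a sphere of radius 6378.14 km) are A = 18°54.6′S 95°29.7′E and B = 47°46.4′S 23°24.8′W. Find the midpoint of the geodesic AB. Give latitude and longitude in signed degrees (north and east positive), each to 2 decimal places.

The central angle between A and B is δ = 1.6382 rad.
With f = 0.5, the slerp weights are sin((1−f)δ)/sin δ = 0.7322 and sin(fδ)/sin δ = 0.7322.
Weighted sum of the unit vectors: (0.7322)·(-0.0906,0.9417,-0.3241) + (0.7322)·(0.6167,-0.2671,-0.7405) = (0.3852, 0.4940, -0.7795).
Converting back: φ = atan2(z, √(x²+y²)) = -51.21°, λ = atan2(y, x) = 52.05°.

-51.21°, 52.05°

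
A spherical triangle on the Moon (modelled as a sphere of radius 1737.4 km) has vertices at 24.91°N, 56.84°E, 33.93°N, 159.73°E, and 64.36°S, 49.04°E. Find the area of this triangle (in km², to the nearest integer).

6322428 km²

Side lengths (central angles): a = 2.2524, b = 1.5617, c = 1.5035 rad; semiperimeter s = 2.6588.
By l'Huilier's theorem, tan(E/4) = √[tan(s/2) tan((s−a)/2) tan((s−b)/2) tan((s−c)/2)], giving spherical excess E = 2.0945 rad.
Area = E·R² = 2.0945 × (1737.4)² ≈ 6322428 km².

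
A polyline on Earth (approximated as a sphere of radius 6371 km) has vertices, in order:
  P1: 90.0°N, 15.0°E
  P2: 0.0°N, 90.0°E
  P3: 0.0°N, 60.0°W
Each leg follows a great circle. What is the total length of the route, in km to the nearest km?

26687 km

Leg P1→P2: central angle 1.5708 rad, distance 10007.5 km.
Leg P2→P3: central angle 2.6180 rad, distance 16679.2 km.
Total: 10007.5 + 16679.2 ≈ 26687 km.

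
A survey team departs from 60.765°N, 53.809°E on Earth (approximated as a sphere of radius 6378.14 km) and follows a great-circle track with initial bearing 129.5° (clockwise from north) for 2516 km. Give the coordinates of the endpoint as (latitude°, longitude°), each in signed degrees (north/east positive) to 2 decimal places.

43.33°, 77.87°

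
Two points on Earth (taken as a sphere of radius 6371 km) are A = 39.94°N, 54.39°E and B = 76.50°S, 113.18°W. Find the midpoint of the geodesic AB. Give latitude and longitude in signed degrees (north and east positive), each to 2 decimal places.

Central angle δ = 2.4965 rad. Interpolating on the sphere with fraction f = 0.5:
P = [sin((1−f)δ)·A + sin(fδ)·B] / sin δ = 1.5773·A + 1.5773·B in Cartesian coordinates,
giving P = (0.5592, 0.6447, -0.5211), i.e. latitude -31.41°, longitude 49.06°.

-31.41°, 49.06°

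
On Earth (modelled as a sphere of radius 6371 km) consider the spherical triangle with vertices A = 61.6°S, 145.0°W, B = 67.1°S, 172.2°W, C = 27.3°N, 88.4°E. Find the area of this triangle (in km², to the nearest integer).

4947143 km²

Side lengths (central angles): a = 2.0703, b = 2.2856, c = 0.2244 rad; semiperimeter s = 2.2901.
By l'Huilier's theorem, tan(E/4) = √[tan(s/2) tan((s−a)/2) tan((s−b)/2) tan((s−c)/2)], giving spherical excess E = 0.1219 rad.
Area = E·R² = 0.1219 × (6371)² ≈ 4947143 km².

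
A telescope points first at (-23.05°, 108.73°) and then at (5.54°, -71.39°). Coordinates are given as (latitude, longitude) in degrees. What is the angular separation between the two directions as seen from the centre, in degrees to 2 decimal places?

With latitudes φ₁ = -23.050°, φ₂ = 5.540° and longitude difference Δλ = 179.880°:
Haversine: a = sin²(Δφ/2) + cos φ₁ cos φ₂ sin²(Δλ/2) = 0.0610 + (0.9202)(0.9953)(1.0000) = 0.97683.
Central angle c = 2·arcsin(√a) = 2.83598 rad.
So the angular separation is 162.49°.

162.49°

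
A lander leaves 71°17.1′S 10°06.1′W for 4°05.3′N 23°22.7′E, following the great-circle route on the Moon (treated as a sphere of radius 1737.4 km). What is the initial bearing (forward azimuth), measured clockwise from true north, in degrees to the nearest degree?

Δλ = 33.480° = 0.5843 rad.
y = sin Δλ · cos φ₂ = (0.5516)(0.9975) = 0.5502
x = cos φ₁ sin φ₂ − sin φ₁ cos φ₂ cos Δλ = (0.3209)(0.0713) − (-0.9471)(0.9975)(0.8341) = 0.8108
θ = atan2(y, x) = 34.16°, so the bearing is 34°.

34°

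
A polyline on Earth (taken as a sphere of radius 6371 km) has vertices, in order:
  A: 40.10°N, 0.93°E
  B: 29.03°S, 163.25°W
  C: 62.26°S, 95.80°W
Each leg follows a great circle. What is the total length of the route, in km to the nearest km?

24141 km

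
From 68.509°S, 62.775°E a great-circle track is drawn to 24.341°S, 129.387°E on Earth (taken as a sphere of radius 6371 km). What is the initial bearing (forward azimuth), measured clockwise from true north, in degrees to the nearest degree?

With φ₁ = -1.1957, φ₂ = -0.4248, Δλ = 1.1626 rad, the forward-azimuth formula gives
θ = atan2( sin Δλ cos φ₂ , cos φ₁ sin φ₂ − sin φ₁ cos φ₂ cos Δλ ) = atan2(0.8362, 0.1855) = 77.49°.
So the initial bearing is 77°.

77°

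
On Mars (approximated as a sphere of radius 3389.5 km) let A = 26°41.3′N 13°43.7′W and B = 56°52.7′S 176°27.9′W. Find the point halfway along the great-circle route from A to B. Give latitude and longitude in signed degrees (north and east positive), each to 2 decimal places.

-43.76°, -37.30°

Central angle δ = 2.5725 rad. Interpolating on the sphere with fraction f = 0.5:
P = [sin((1−f)δ)·A + sin(fδ)·B] / sin δ = 1.7810·A + 1.7810·B in Cartesian coordinates,
giving P = (0.5745, -0.4376, -0.6917), i.e. latitude -43.76°, longitude -37.30°.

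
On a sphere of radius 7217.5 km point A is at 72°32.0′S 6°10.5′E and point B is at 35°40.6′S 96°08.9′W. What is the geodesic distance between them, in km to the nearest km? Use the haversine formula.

7522 km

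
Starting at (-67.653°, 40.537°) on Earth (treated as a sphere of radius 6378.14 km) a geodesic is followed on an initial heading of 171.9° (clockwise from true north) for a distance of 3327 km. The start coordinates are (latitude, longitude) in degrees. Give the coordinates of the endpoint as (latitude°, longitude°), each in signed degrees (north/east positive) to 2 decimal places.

-81.68°, -168.47°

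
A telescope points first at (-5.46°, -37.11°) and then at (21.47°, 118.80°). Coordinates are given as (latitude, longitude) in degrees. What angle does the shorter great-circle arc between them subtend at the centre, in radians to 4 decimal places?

2.6478 rad

Let φ₁ = -0.0953 rad, φ₂ = 0.3747 rad, and Δλ = 2.7211 rad.
Haversine: a = sin²(Δφ/2) + cos φ₁ cos φ₂ sin²(Δλ/2) = 0.0542 + (0.9955)(0.9306)(0.9565) = 0.94027.
Central angle c = 2·arcsin(√a) = 2.64778 rad.
So the angular separation is 2.6478 rad.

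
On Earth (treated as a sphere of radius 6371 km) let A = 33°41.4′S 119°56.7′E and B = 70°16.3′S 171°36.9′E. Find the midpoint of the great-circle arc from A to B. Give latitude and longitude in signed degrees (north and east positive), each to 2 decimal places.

Central angle δ = 0.8005 rad. Interpolating on the sphere with fraction f = 0.5:
P = [sin((1−f)δ)·A + sin(fδ)·B] / sin δ = 0.5429·A + 0.5429·B in Cartesian coordinates,
giving P = (-0.4068, 0.4182, -0.8122), i.e. latitude -54.31°, longitude 134.21°.

-54.31°, 134.21°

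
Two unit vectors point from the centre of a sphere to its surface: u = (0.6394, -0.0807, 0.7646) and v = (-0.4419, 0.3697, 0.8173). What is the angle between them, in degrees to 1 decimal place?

u·v = 0.3125; |u| = 1.0000, |v| = 1.0000.
cos θ = (u·v)/(|u||v|) = 0.3125, so θ = 71.8°.

71.8°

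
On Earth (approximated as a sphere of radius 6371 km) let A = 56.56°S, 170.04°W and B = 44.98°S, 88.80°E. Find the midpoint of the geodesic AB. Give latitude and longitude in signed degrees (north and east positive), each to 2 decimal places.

-62.33°, 130.79°

Central angle δ = 1.0305 rad. Interpolating on the sphere with fraction f = 0.5:
P = [sin((1−f)δ)·A + sin(fδ)·B] / sin δ = 0.5746·A + 0.5746·B in Cartesian coordinates,
giving P = (-0.3034, 0.3516, -0.8856), i.e. latitude -62.33°, longitude 130.79°.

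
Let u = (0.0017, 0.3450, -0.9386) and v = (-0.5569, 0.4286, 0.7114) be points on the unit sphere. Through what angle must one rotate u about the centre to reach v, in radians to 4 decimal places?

u·v = -0.5208; |u| = 1.0000, |v| = 1.0000.
cos θ = (u·v)/(|u||v|) = -0.5208, so θ = 2.1186 rad.

2.1186 rad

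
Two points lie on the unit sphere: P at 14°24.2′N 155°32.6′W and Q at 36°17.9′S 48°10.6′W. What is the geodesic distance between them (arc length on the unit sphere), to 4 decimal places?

1.9609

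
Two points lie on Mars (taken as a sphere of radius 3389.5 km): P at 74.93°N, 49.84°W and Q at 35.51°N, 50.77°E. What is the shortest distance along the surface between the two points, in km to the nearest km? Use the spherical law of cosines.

In radians: φ₁ = 1.3078, φ₂ = 0.6198, Δλ = 100.610° = 1.7560 rad.
cos c = sin φ₁ sin φ₂ + cos φ₁ cos φ₂ cos Δλ = (0.9656)(0.5808) + (0.2600)(0.8140)(-0.1841) = 0.52190,
so c = arccos(0.52190) = 1.02172 rad.
Distance = R·c = 3389.5 × 1.0217 ≈ 3463 km.

3463 km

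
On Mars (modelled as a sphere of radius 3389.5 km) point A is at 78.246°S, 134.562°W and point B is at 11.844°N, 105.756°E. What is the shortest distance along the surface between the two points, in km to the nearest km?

6356 km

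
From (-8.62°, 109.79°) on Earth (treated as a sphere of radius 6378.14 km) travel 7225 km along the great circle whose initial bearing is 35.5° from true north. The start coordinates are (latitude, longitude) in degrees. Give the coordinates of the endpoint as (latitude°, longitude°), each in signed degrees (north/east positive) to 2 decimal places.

Angular distance δ = d/R = 7225/6378.14 = 1.13278 rad; initial bearing θ = 0.6196 rad.
sin φ₂ = sin φ₁ cos δ + cos φ₁ sin δ cos θ = (-0.1499)(0.4241) + (0.9887)(0.9056)(0.8141) = 0.6654, so φ₂ = 41.71°.
Δλ = atan2(sin θ sin δ cos φ₁, cos δ − sin φ₁ sin φ₂) = atan2(0.5199, 0.5239) = 44.784°.
λ₂ = 109.790° + 44.784° = 154.57°.

41.71°, 154.57°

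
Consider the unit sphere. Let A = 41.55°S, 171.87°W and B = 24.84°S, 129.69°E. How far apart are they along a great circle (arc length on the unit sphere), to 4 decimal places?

Let φ₁ = -0.7252 rad, φ₂ = -0.4335 rad, and Δλ = -1.0200 rad.
Haversine: a = sin²(Δφ/2) + cos φ₁ cos φ₂ sin²(Δλ/2) = 0.0211 + (0.7484)(0.9075)(0.2383) = 0.18296.
Central angle c = 2·arcsin(√a) = 0.88397 rad.
On the unit sphere the arc length equals the central angle: 0.8840.

0.8840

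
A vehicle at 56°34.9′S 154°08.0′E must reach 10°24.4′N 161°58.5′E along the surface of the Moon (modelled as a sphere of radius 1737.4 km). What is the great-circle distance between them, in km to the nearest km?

Let φ₁ = -0.9875 rad, φ₂ = 0.1816 rad, and Δλ = 0.1369 rad.
Haversine: a = sin²(Δφ/2) + cos φ₁ cos φ₂ sin²(Δλ/2) = 0.3045 + (0.5507)(0.9836)(0.0047) = 0.30707.
Central angle c = 2·arcsin(√a) = 1.17466 rad.
Distance = R·c = 1737.4 × 1.1747 ≈ 2041 km.

2041 km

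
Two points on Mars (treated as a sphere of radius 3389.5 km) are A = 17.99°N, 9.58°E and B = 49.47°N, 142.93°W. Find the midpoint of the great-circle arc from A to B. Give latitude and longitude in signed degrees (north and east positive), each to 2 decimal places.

65.82°, -29.10°

The central angle between A and B is δ = 1.8897 rad.
With f = 0.5, the slerp weights are sin((1−f)δ)/sin δ = 0.8535 and sin(fδ)/sin δ = 0.8535.
Weighted sum of the unit vectors: (0.8535)·(0.9378,0.1583,0.3089) + (0.8535)·(-0.5185,-0.3917,0.7601) = (0.3579, -0.1992, 0.9123).
Converting back: φ = atan2(z, √(x²+y²)) = 65.82°, λ = atan2(y, x) = -29.10°.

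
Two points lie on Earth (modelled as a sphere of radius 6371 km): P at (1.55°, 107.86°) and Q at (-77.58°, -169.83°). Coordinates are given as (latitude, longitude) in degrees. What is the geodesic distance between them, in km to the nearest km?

9993 km

Let φ₁ = 0.0271 rad, φ₂ = -1.3540 rad, and Δλ = 1.4366 rad.
cos c = sin φ₁ sin φ₂ + cos φ₁ cos φ₂ cos Δλ = (0.0270)(-0.9766) + (0.9996)(0.2151)(0.1338) = 0.00235,
so c = arccos(0.00235) = 1.56844 rad.
Distance = R·c = 6371 × 1.5684 ≈ 9993 km.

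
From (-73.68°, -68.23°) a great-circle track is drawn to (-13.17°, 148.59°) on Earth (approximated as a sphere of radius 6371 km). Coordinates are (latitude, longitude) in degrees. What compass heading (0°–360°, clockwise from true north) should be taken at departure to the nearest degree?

216°

Δλ = -143.180° = -2.4990 rad.
y = sin Δλ · cos φ₂ = (-0.5993)(0.9737) = -0.5835
x = cos φ₁ sin φ₂ − sin φ₁ cos φ₂ cos Δλ = (0.2810)(-0.2278) − (-0.9597)(0.9737)(-0.8005) = -0.8121
θ = atan2(y, x) = -144.30°; adding 360° gives 216°.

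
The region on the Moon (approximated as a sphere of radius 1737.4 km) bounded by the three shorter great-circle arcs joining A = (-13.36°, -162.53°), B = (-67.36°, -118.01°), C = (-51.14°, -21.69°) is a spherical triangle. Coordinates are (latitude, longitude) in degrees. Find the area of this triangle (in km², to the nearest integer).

307635 km²

Side lengths (central angles): a = 0.8064, b = 1.8686, c = 1.0698 rad; semiperimeter s = 1.8724.
By l'Huilier's theorem, tan(E/4) = √[tan(s/2) tan((s−a)/2) tan((s−b)/2) tan((s−c)/2)], giving spherical excess E = 0.1019 rad.
Area = E·R² = 0.1019 × (1737.4)² ≈ 307635 km².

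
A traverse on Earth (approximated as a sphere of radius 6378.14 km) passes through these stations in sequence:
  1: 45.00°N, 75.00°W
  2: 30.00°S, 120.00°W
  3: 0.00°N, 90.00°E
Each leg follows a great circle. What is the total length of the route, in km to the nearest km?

Leg 1→2: central angle 1.4913 rad, distance 9511.4 km.
Leg 2→3: central angle 2.4189 rad, distance 15427.8 km.
Total: 9511.4 + 15427.8 ≈ 24939 km.

24939 km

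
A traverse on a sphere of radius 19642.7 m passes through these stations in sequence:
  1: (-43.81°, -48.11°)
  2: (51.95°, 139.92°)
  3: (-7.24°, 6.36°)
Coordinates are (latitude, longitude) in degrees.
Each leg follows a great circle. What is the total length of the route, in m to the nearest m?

99978 m

Leg 1→2: central angle 2.9715 rad, distance 58367.7 m.
Leg 2→3: central angle 2.1183 rad, distance 41609.9 m.
Total: 58367.7 + 41609.9 ≈ 99978 m.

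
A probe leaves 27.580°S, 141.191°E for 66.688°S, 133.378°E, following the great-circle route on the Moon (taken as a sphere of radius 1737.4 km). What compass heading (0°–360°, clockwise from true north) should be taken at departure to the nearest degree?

185°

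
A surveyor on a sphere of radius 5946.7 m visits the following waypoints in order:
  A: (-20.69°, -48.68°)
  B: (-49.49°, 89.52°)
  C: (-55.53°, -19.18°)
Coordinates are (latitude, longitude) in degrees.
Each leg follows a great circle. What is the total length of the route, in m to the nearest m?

Leg A→B: central angle 1.7563 rad, distance 10443.9 m.
Leg B→C: central angle 1.0369 rad, distance 6165.9 m.
Total: 10443.9 + 6165.9 ≈ 16610 m.

16610 m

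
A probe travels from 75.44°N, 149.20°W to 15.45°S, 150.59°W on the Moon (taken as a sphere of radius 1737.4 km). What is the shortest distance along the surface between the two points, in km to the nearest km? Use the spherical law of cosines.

With latitudes φ₁ = 75.440°, φ₂ = -15.450° and longitude difference Δλ = -1.390°:
cos c = sin φ₁ sin φ₂ + cos φ₁ cos φ₂ cos Δλ = (0.9679)(-0.2664) + (0.2514)(0.9639)(0.9997) = -0.01560,
so c = arccos(-0.01560) = 1.58640 rad.
Distance = R·c = 1737.4 × 1.5864 ≈ 2756 km.

2756 km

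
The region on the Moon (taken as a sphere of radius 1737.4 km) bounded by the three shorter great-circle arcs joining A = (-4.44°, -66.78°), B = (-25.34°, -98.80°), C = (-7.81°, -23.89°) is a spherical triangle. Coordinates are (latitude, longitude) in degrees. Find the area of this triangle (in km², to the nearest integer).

Side lengths (central angles): a = 1.2752, b = 0.7463, c = 0.6483 rad; semiperimeter s = 1.3349.
By l'Huilier's theorem, tan(E/4) = √[tan(s/2) tan((s−a)/2) tan((s−b)/2) tan((s−c)/2)], giving spherical excess E = 0.2018 rad.
Area = E·R² = 0.2018 × (1737.4)² ≈ 609026 km².

609026 km²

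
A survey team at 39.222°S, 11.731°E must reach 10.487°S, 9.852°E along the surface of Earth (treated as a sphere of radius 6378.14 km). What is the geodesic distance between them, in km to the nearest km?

3204 km

Let φ₁ = -0.6846 rad, φ₂ = -0.1830 rad, and Δλ = -0.0328 rad.
cos c = sin φ₁ sin φ₂ + cos φ₁ cos φ₂ cos Δλ = (-0.6323)(-0.1820) + (0.7747)(0.9833)(0.9995) = 0.87644,
so c = arccos(0.87644) = 0.50237 rad.
Distance = R·c = 6378.14 × 0.5024 ≈ 3204 km.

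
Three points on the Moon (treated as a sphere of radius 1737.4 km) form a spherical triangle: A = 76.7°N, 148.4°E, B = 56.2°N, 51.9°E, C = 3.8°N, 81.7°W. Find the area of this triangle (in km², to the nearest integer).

2268709 km²

Side lengths (central angles): a = 1.9047, b = 1.6536, c = 0.6531 rad; semiperimeter s = 2.1057.
By l'Huilier's theorem, tan(E/4) = √[tan(s/2) tan((s−a)/2) tan((s−b)/2) tan((s−c)/2)], giving spherical excess E = 0.7516 rad.
Area = E·R² = 0.7516 × (1737.4)² ≈ 2268709 km².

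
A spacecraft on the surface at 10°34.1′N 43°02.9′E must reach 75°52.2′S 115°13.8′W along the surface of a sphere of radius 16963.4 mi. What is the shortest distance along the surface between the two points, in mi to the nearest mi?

33642 mi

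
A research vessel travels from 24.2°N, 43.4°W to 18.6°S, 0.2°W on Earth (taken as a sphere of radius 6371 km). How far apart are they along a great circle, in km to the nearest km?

Let φ₁ = 0.4224 rad, φ₂ = -0.3246 rad, and Δλ = 0.7540 rad.
Haversine: a = sin²(Δφ/2) + cos φ₁ cos φ₂ sin²(Δλ/2) = 0.1331 + (0.9121)(0.9478)(0.1355) = 0.25029.
Central angle c = 2·arcsin(√a) = 1.04786 rad.
Distance = R·c = 6371 × 1.0479 ≈ 6676 km.

6676 km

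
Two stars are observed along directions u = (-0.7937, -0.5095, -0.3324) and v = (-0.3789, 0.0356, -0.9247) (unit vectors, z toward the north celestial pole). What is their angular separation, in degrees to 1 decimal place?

u·v = 0.5900; |u| = 1.0000, |v| = 1.0000.
cos θ = (u·v)/(|u||v|) = 0.5900, so θ = 53.8°.

53.8°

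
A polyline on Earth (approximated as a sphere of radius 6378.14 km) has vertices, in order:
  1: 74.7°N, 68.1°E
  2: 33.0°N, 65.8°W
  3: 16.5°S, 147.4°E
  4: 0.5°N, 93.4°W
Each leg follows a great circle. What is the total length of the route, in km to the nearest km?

36965 km

Leg 1→2: central angle 1.1898 rad, distance 7588.4 km.
Leg 2→3: central angle 2.5455 rad, distance 16235.8 km.
Leg 3→4: central angle 2.0603 rad, distance 13141.2 km.
Total: 7588.4 + 16235.8 + 13141.2 ≈ 36965 km.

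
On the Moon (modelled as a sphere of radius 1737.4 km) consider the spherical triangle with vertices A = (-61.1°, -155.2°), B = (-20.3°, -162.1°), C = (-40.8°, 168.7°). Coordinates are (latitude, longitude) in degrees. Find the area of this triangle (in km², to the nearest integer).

458770 km²

Side lengths (central angles): a = 0.5615, b = 0.5204, c = 0.7171 rad; semiperimeter s = 0.8995.
By l'Huilier's theorem, tan(E/4) = √[tan(s/2) tan((s−a)/2) tan((s−b)/2) tan((s−c)/2)], giving spherical excess E = 0.1520 rad.
Area = E·R² = 0.1520 × (1737.4)² ≈ 458770 km².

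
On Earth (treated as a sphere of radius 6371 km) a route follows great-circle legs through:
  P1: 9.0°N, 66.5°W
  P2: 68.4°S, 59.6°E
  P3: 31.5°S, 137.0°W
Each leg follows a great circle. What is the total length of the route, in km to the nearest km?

Leg P1→P2: central angle 1.9387 rad, distance 12351.6 km.
Leg P2→P3: central angle 1.3847 rad, distance 8822.0 km.
Total: 12351.6 + 8822.0 ≈ 21174 km.

21174 km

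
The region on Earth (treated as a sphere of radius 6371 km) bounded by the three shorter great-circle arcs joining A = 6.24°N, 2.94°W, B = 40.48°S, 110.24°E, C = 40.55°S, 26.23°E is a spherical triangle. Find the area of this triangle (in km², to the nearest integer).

13013097 km²

Side lengths (central angles): a = 1.0675, b = 0.9411, c = 1.9479 rad; semiperimeter s = 1.9782.
By l'Huilier's theorem, tan(E/4) = √[tan(s/2) tan((s−a)/2) tan((s−b)/2) tan((s−c)/2)], giving spherical excess E = 0.3206 rad.
Area = E·R² = 0.3206 × (6371)² ≈ 13013097 km².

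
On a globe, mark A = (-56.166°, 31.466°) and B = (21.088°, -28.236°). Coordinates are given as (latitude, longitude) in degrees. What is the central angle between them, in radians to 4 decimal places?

1.6076 rad

In radians: φ₁ = -0.9803, φ₂ = 0.3681, Δλ = -59.702° = -1.0420 rad.
cos c = sin φ₁ sin φ₂ + cos φ₁ cos φ₂ cos Δλ = (-0.8307)(0.3598) + (0.5568)(0.9330)(0.5045) = -0.03678,
so c = arccos(-0.03678) = 1.60759 rad.
So the angular separation is 1.6076 rad.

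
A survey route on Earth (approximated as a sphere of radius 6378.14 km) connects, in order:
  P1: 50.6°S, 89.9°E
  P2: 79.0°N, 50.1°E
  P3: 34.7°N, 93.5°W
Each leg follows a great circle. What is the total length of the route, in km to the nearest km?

21829 km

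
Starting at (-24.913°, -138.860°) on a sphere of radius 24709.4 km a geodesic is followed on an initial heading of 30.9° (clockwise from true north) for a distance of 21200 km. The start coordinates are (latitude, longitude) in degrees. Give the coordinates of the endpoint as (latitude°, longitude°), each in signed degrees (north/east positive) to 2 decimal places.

18.26°, -114.71°

Angular distance δ = d/R = 21200/24709.4 = 0.85797 rad; initial bearing θ = 0.5393 rad.
sin φ₂ = sin φ₁ cos δ + cos φ₁ sin δ cos θ = (-0.4212)(0.6540) + (0.9069)(0.7565)(0.8581) = 0.3133, so φ₂ = 18.26°.
Δλ = atan2(sin θ sin δ cos φ₁, cos δ − sin φ₁ sin φ₂) = atan2(0.3524, 0.7859) = 24.148°.
λ₂ = -138.860° + 24.148° = -114.71°.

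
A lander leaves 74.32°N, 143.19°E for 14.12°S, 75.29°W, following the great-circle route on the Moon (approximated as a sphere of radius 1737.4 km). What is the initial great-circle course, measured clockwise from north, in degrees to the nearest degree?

42°

With φ₁ = 1.2971, φ₂ = -0.2464, Δλ = 2.4700 rad, the forward-azimuth formula gives
θ = atan2( sin Δλ cos φ₂ , cos φ₁ sin φ₂ − sin φ₁ cos φ₂ cos Δλ ) = atan2(0.6034, 0.6650) = 42.22°.
So the initial bearing is 42°.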